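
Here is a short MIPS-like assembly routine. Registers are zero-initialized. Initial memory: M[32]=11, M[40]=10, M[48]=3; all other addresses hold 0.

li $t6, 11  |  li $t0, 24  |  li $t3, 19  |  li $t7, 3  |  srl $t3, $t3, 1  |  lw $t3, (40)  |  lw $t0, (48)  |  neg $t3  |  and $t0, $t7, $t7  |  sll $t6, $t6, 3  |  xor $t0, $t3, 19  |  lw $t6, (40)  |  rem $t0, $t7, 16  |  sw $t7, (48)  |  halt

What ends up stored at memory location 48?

3

$t6=11
$t0=24
$t3=19
$t7=3
$t3=19>>1=9
$t3=M[40]=10
$t0=M[48]=3
$t3=-(10)=-10
$t0=3&3=3
$t6=11<<3=88
$t0=(-10)^19=-27
$t6=M[40]=10
$t0=3%16=3
sw $t7, (48) → M[48]=3
halt.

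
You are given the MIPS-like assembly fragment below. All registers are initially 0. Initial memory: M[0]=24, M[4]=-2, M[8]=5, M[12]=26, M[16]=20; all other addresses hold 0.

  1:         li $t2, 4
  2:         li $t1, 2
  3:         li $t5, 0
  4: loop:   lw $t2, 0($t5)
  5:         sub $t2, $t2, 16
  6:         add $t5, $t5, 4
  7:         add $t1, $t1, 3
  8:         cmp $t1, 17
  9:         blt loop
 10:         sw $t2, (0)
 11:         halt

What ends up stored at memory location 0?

after li $t2, 4: $t2=4
after li $t1, 2: $t1=2
after li $t5, 0: $t5=0
after lw $t2, 0($t5): $t2=M[0]=24
after sub $t2, $t2, 16: $t2=24-16=8
after add $t5, $t5, 4: $t5=0+4=4
after add $t1, $t1, 3: $t1=2+3=5
cmp $t1, 17  (cmp 5,17)
blt loop: taken
after lw $t2, 0($t5): $t2=M[4]=-2
after sub $t2, $t2, 16: $t2=(-2)-16=-18
after add $t5, $t5, 4: $t5=4+4=8
after add $t1, $t1, 3: $t1=5+3=8
cmp $t1, 17  (cmp 8,17)
blt loop: taken
after lw $t2, 0($t5): $t2=M[8]=5
after sub $t2, $t2, 16: $t2=5-16=-11
after add $t5, $t5, 4: $t5=8+4=12
after add $t1, $t1, 3: $t1=8+3=11
cmp $t1, 17  (cmp 11,17)
blt loop: taken
after lw $t2, 0($t5): $t2=M[12]=26
after sub $t2, $t2, 16: $t2=26-16=10
after add $t5, $t5, 4: $t5=12+4=16
after add $t1, $t1, 3: $t1=11+3=14
cmp $t1, 17  (cmp 14,17)
blt loop: taken
after lw $t2, 0($t5): $t2=M[16]=20
after sub $t2, $t2, 16: $t2=20-16=4
after add $t5, $t5, 4: $t5=16+4=20
after add $t1, $t1, 3: $t1=14+3=17
cmp $t1, 17  (cmp 17,17)
blt loop: not taken
sw $t2, (0) → M[0]=4
halt.

4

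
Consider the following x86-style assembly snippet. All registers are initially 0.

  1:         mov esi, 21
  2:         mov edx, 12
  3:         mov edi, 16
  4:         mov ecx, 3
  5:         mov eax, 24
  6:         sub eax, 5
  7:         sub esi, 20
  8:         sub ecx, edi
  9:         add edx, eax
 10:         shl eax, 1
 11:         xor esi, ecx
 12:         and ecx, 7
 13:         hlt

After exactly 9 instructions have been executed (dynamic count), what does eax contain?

19

after mov esi, 21: esi=21
after mov edx, 12: edx=12
after mov edi, 16: edi=16
after mov ecx, 3: ecx=3
after mov eax, 24: eax=24
after sub eax, 5: eax=24-5=19
after sub esi, 20: esi=21-20=1
after sub ecx, edi: ecx=3-16=-13
after add edx, eax: edx=12+19=31
After step 9: eax = 19.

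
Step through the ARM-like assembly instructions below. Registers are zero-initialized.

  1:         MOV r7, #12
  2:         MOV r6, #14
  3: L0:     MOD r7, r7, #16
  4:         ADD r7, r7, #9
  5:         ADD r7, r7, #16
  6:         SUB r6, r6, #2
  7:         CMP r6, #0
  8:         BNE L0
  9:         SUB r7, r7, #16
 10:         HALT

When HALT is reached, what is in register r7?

after MOV r7, #12: r7=12
after MOV r6, #14: r6=14
after MOD r7, r7, #16: r7=12%16=12
after ADD r7, r7, #9: r7=12+9=21
after ADD r7, r7, #16: r7=21+16=37
after SUB r6, r6, #2: r6=14-2=12
CMP r6, #0  (cmp 12,0)
BNE L0: taken
after MOD r7, r7, #16: r7=37%16=5
after ADD r7, r7, #9: r7=5+9=14
after ADD r7, r7, #16: r7=14+16=30
after SUB r6, r6, #2: r6=12-2=10
CMP r6, #0  (cmp 10,0)
BNE L0: taken
after MOD r7, r7, #16: r7=30%16=14
after ADD r7, r7, #9: r7=14+9=23
after ADD r7, r7, #16: r7=23+16=39
after SUB r6, r6, #2: r6=10-2=8
CMP r6, #0  (cmp 8,0)
BNE L0: taken
after MOD r7, r7, #16: r7=39%16=7
after ADD r7, r7, #9: r7=7+9=16
after ADD r7, r7, #16: r7=16+16=32
after SUB r6, r6, #2: r6=8-2=6
CMP r6, #0  (cmp 6,0)
BNE L0: taken
after MOD r7, r7, #16: r7=32%16=0
after ADD r7, r7, #9: r7=0+9=9
after ADD r7, r7, #16: r7=9+16=25
after SUB r6, r6, #2: r6=6-2=4
CMP r6, #0  (cmp 4,0)
BNE L0: taken
after MOD r7, r7, #16: r7=25%16=9
after ADD r7, r7, #9: r7=9+9=18
after ADD r7, r7, #16: r7=18+16=34
after SUB r6, r6, #2: r6=4-2=2
CMP r6, #0  (cmp 2,0)
BNE L0: taken
after MOD r7, r7, #16: r7=34%16=2
after ADD r7, r7, #9: r7=2+9=11
after ADD r7, r7, #16: r7=11+16=27
after SUB r6, r6, #2: r6=2-2=0
CMP r6, #0  (cmp 0,0)
BNE L0: not taken
after SUB r7, r7, #16: r7=27-16=11
halt.

11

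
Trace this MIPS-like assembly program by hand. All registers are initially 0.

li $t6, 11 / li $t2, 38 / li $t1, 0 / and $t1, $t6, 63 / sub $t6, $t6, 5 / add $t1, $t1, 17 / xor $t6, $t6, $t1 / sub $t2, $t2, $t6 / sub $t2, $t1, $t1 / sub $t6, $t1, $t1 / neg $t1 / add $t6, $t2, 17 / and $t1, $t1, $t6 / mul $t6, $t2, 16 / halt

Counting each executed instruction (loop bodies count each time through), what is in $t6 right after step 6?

$t6=11
$t2=38
$t1=0
$t1=11&63=11
$t6=11-5=6
$t1=11+17=28
After step 6: $t6 = 6.

6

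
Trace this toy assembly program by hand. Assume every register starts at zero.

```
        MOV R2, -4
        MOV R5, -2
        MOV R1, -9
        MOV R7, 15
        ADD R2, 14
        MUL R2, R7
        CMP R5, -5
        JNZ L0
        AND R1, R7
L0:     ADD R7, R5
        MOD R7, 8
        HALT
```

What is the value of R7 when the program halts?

5

MOV R2, -4 → R2=-4
MOV R5, -2 → R5=-2
MOV R1, -9 → R1=-9
MOV R7, 15 → R7=15
ADD R2, 14 → R2=(-4)+14=10
MUL R2, R7 → R2=10*15=150
CMP R5, -5  (cmp -2,-5)
JNZ L0: taken
ADD R7, R5 → R7=15+(-2)=13
MOD R7, 8 → R7=13%8=5
halt.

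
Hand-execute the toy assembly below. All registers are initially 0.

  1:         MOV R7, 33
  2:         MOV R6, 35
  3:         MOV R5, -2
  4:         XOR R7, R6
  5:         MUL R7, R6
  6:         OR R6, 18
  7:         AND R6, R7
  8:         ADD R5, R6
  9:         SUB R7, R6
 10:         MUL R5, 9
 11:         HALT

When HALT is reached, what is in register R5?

0

MOV R7, 33 → R7=33
MOV R6, 35 → R6=35
MOV R5, -2 → R5=-2
XOR R7, R6 → R7=33^35=2
MUL R7, R6 → R7=2*35=70
OR R6, 18 → R6=35|18=51
AND R6, R7 → R6=51&70=2
ADD R5, R6 → R5=(-2)+2=0
SUB R7, R6 → R7=70-2=68
MUL R5, 9 → R5=0*9=0
halt.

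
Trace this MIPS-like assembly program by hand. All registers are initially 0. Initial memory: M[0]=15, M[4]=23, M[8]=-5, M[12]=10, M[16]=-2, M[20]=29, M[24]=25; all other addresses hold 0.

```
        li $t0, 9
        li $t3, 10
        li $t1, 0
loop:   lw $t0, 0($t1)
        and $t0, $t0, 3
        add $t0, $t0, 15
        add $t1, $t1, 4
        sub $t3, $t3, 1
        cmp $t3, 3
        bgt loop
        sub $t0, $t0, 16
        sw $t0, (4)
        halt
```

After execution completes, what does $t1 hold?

$t0=9
$t3=10
$t1=0
$t0=M[0]=15
$t0=15&3=3
$t0=3+15=18
$t1=0+4=4
$t3=10-1=9
cmp $t3, 3  (cmp 9,3)
bgt loop: taken
$t0=M[4]=23
$t0=23&3=3
$t0=3+15=18
$t1=4+4=8
$t3=9-1=8
cmp $t3, 3  (cmp 8,3)
bgt loop: taken
$t0=M[8]=-5
$t0=(-5)&3=3
$t0=3+15=18
$t1=8+4=12
$t3=8-1=7
cmp $t3, 3  (cmp 7,3)
bgt loop: taken
$t0=M[12]=10
$t0=10&3=2
$t0=2+15=17
$t1=12+4=16
$t3=7-1=6
cmp $t3, 3  (cmp 6,3)
bgt loop: taken
$t0=M[16]=-2
$t0=(-2)&3=2
$t0=2+15=17
$t1=16+4=20
$t3=6-1=5
cmp $t3, 3  (cmp 5,3)
bgt loop: taken
$t0=M[20]=29
$t0=29&3=1
$t0=1+15=16
$t1=20+4=24
$t3=5-1=4
cmp $t3, 3  (cmp 4,3)
bgt loop: taken
$t0=M[24]=25
$t0=25&3=1
$t0=1+15=16
$t1=24+4=28
$t3=4-1=3
cmp $t3, 3  (cmp 3,3)
bgt loop: not taken
$t0=16-16=0
sw $t0, (4) → M[4]=0
halt.

28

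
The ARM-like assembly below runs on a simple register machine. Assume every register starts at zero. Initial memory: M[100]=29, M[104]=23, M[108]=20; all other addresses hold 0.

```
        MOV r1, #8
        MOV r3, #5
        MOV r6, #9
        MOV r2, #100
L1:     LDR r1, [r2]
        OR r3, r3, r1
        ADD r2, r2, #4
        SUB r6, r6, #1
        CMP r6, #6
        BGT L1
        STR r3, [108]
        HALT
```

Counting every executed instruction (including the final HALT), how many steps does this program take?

MOV r1, #8 → r1=8
MOV r3, #5 → r3=5
MOV r6, #9 → r6=9
MOV r2, #100 → r2=100
LDR r1, [r2] → r1=M[100]=29
OR r3, r3, r1 → r3=5|29=29
ADD r2, r2, #4 → r2=100+4=104
SUB r6, r6, #1 → r6=9-1=8
CMP r6, #6  (cmp 8,6)
BGT L1: taken
LDR r1, [r2] → r1=M[104]=23
OR r3, r3, r1 → r3=29|23=31
ADD r2, r2, #4 → r2=104+4=108
SUB r6, r6, #1 → r6=8-1=7
CMP r6, #6  (cmp 7,6)
BGT L1: taken
LDR r1, [r2] → r1=M[108]=20
OR r3, r3, r1 → r3=31|20=31
ADD r2, r2, #4 → r2=108+4=112
SUB r6, r6, #1 → r6=7-1=6
CMP r6, #6  (cmp 6,6)
BGT L1: not taken
STR r3, [108] → M[108]=31
halt.
Total executed instructions: 24.

24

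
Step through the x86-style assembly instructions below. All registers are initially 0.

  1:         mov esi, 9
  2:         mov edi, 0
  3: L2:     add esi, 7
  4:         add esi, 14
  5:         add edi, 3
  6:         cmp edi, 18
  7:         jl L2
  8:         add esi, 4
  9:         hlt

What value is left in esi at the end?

after mov esi, 9: esi=9
after mov edi, 0: edi=0
after add esi, 7: esi=9+7=16
after add esi, 14: esi=16+14=30
after add edi, 3: edi=0+3=3
cmp edi, 18  (cmp 3,18)
jl L2: taken
after add esi, 7: esi=30+7=37
after add esi, 14: esi=37+14=51
after add edi, 3: edi=3+3=6
cmp edi, 18  (cmp 6,18)
jl L2: taken
after add esi, 7: esi=51+7=58
after add esi, 14: esi=58+14=72
after add edi, 3: edi=6+3=9
cmp edi, 18  (cmp 9,18)
jl L2: taken
after add esi, 7: esi=72+7=79
after add esi, 14: esi=79+14=93
after add edi, 3: edi=9+3=12
cmp edi, 18  (cmp 12,18)
jl L2: taken
after add esi, 7: esi=93+7=100
after add esi, 14: esi=100+14=114
after add edi, 3: edi=12+3=15
cmp edi, 18  (cmp 15,18)
jl L2: taken
after add esi, 7: esi=114+7=121
after add esi, 14: esi=121+14=135
after add edi, 3: edi=15+3=18
cmp edi, 18  (cmp 18,18)
jl L2: not taken
after add esi, 4: esi=135+4=139
halt.

139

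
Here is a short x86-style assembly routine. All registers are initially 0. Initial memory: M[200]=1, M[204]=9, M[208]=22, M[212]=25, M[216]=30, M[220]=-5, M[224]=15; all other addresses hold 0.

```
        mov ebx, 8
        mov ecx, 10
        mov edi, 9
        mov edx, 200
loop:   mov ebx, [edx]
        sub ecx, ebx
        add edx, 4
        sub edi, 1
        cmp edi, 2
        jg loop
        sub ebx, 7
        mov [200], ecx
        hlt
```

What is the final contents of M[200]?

ebx=8
ecx=10
edi=9
edx=200
ebx=M[200]=1
ecx=10-1=9
edx=200+4=204
edi=9-1=8
cmp edi, 2  (cmp 8,2)
jg loop: taken
ebx=M[204]=9
ecx=9-9=0
edx=204+4=208
edi=8-1=7
cmp edi, 2  (cmp 7,2)
jg loop: taken
ebx=M[208]=22
ecx=0-22=-22
edx=208+4=212
edi=7-1=6
cmp edi, 2  (cmp 6,2)
jg loop: taken
ebx=M[212]=25
ecx=(-22)-25=-47
edx=212+4=216
edi=6-1=5
cmp edi, 2  (cmp 5,2)
jg loop: taken
ebx=M[216]=30
ecx=(-47)-30=-77
edx=216+4=220
edi=5-1=4
cmp edi, 2  (cmp 4,2)
jg loop: taken
ebx=M[220]=-5
ecx=(-77)-(-5)=-72
edx=220+4=224
edi=4-1=3
cmp edi, 2  (cmp 3,2)
jg loop: taken
ebx=M[224]=15
ecx=(-72)-15=-87
edx=224+4=228
edi=3-1=2
cmp edi, 2  (cmp 2,2)
jg loop: not taken
ebx=15-7=8
mov [200], ecx → M[200]=-87
halt.

-87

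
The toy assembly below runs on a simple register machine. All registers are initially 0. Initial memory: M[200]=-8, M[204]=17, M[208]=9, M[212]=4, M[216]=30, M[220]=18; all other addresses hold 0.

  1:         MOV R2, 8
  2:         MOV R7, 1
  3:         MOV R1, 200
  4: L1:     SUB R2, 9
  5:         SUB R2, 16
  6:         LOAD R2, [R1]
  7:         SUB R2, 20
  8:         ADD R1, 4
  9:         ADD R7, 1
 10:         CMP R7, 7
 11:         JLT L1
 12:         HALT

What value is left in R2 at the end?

MOV R2, 8 → R2=8
MOV R7, 1 → R7=1
MOV R1, 200 → R1=200
SUB R2, 9 → R2=8-9=-1
SUB R2, 16 → R2=(-1)-16=-17
LOAD R2, [R1] → R2=M[200]=-8
SUB R2, 20 → R2=(-8)-20=-28
ADD R1, 4 → R1=200+4=204
ADD R7, 1 → R7=1+1=2
CMP R7, 7  (cmp 2,7)
JLT L1: taken
SUB R2, 9 → R2=(-28)-9=-37
SUB R2, 16 → R2=(-37)-16=-53
LOAD R2, [R1] → R2=M[204]=17
SUB R2, 20 → R2=17-20=-3
ADD R1, 4 → R1=204+4=208
ADD R7, 1 → R7=2+1=3
CMP R7, 7  (cmp 3,7)
JLT L1: taken
SUB R2, 9 → R2=(-3)-9=-12
SUB R2, 16 → R2=(-12)-16=-28
LOAD R2, [R1] → R2=M[208]=9
SUB R2, 20 → R2=9-20=-11
ADD R1, 4 → R1=208+4=212
ADD R7, 1 → R7=3+1=4
CMP R7, 7  (cmp 4,7)
JLT L1: taken
SUB R2, 9 → R2=(-11)-9=-20
SUB R2, 16 → R2=(-20)-16=-36
LOAD R2, [R1] → R2=M[212]=4
SUB R2, 20 → R2=4-20=-16
ADD R1, 4 → R1=212+4=216
ADD R7, 1 → R7=4+1=5
CMP R7, 7  (cmp 5,7)
JLT L1: taken
SUB R2, 9 → R2=(-16)-9=-25
SUB R2, 16 → R2=(-25)-16=-41
LOAD R2, [R1] → R2=M[216]=30
SUB R2, 20 → R2=30-20=10
ADD R1, 4 → R1=216+4=220
ADD R7, 1 → R7=5+1=6
CMP R7, 7  (cmp 6,7)
JLT L1: taken
SUB R2, 9 → R2=10-9=1
SUB R2, 16 → R2=1-16=-15
LOAD R2, [R1] → R2=M[220]=18
SUB R2, 20 → R2=18-20=-2
ADD R1, 4 → R1=220+4=224
ADD R7, 1 → R7=6+1=7
CMP R7, 7  (cmp 7,7)
JLT L1: not taken
halt.

-2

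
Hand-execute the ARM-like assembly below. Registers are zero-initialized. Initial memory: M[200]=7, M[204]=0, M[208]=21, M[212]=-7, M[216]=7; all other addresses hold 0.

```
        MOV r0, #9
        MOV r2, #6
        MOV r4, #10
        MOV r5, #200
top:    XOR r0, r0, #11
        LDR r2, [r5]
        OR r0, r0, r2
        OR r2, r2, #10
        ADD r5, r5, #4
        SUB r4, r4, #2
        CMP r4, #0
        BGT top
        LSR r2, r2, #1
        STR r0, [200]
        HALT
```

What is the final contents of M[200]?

-9

after MOV r0, #9: r0=9
after MOV r2, #6: r2=6
after MOV r4, #10: r4=10
after MOV r5, #200: r5=200
after XOR r0, r0, #11: r0=9^11=2
after LDR r2, [r5]: r2=M[200]=7
after OR r0, r0, r2: r0=2|7=7
after OR r2, r2, #10: r2=7|10=15
after ADD r5, r5, #4: r5=200+4=204
after SUB r4, r4, #2: r4=10-2=8
CMP r4, #0  (cmp 8,0)
BGT top: taken
after XOR r0, r0, #11: r0=7^11=12
after LDR r2, [r5]: r2=M[204]=0
after OR r0, r0, r2: r0=12|0=12
after OR r2, r2, #10: r2=0|10=10
after ADD r5, r5, #4: r5=204+4=208
after SUB r4, r4, #2: r4=8-2=6
CMP r4, #0  (cmp 6,0)
BGT top: taken
after XOR r0, r0, #11: r0=12^11=7
after LDR r2, [r5]: r2=M[208]=21
after OR r0, r0, r2: r0=7|21=23
after OR r2, r2, #10: r2=21|10=31
after ADD r5, r5, #4: r5=208+4=212
after SUB r4, r4, #2: r4=6-2=4
CMP r4, #0  (cmp 4,0)
BGT top: taken
after XOR r0, r0, #11: r0=23^11=28
after LDR r2, [r5]: r2=M[212]=-7
after OR r0, r0, r2: r0=28|(-7)=-3
after OR r2, r2, #10: r2=(-7)|10=-5
after ADD r5, r5, #4: r5=212+4=216
after SUB r4, r4, #2: r4=4-2=2
CMP r4, #0  (cmp 2,0)
BGT top: taken
after XOR r0, r0, #11: r0=(-3)^11=-10
after LDR r2, [r5]: r2=M[216]=7
after OR r0, r0, r2: r0=(-10)|7=-9
after OR r2, r2, #10: r2=7|10=15
after ADD r5, r5, #4: r5=216+4=220
after SUB r4, r4, #2: r4=2-2=0
CMP r4, #0  (cmp 0,0)
BGT top: not taken
after LSR r2, r2, #1: r2=15>>1=7
STR r0, [200] → M[200]=-9
halt.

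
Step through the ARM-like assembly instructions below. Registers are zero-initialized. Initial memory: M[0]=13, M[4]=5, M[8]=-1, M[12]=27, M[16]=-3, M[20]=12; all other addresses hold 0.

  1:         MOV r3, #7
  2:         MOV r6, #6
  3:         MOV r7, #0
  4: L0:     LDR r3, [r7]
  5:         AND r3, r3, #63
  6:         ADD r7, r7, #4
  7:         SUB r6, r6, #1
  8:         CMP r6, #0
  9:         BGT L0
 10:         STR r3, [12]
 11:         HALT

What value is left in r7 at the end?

MOV r3, #7 → r3=7
MOV r6, #6 → r6=6
MOV r7, #0 → r7=0
LDR r3, [r7] → r3=M[0]=13
AND r3, r3, #63 → r3=13&63=13
ADD r7, r7, #4 → r7=0+4=4
SUB r6, r6, #1 → r6=6-1=5
CMP r6, #0  (cmp 5,0)
BGT L0: taken
LDR r3, [r7] → r3=M[4]=5
AND r3, r3, #63 → r3=5&63=5
ADD r7, r7, #4 → r7=4+4=8
SUB r6, r6, #1 → r6=5-1=4
CMP r6, #0  (cmp 4,0)
BGT L0: taken
LDR r3, [r7] → r3=M[8]=-1
AND r3, r3, #63 → r3=(-1)&63=63
ADD r7, r7, #4 → r7=8+4=12
SUB r6, r6, #1 → r6=4-1=3
CMP r6, #0  (cmp 3,0)
BGT L0: taken
LDR r3, [r7] → r3=M[12]=27
AND r3, r3, #63 → r3=27&63=27
ADD r7, r7, #4 → r7=12+4=16
SUB r6, r6, #1 → r6=3-1=2
CMP r6, #0  (cmp 2,0)
BGT L0: taken
LDR r3, [r7] → r3=M[16]=-3
AND r3, r3, #63 → r3=(-3)&63=61
ADD r7, r7, #4 → r7=16+4=20
SUB r6, r6, #1 → r6=2-1=1
CMP r6, #0  (cmp 1,0)
BGT L0: taken
LDR r3, [r7] → r3=M[20]=12
AND r3, r3, #63 → r3=12&63=12
ADD r7, r7, #4 → r7=20+4=24
SUB r6, r6, #1 → r6=1-1=0
CMP r6, #0  (cmp 0,0)
BGT L0: not taken
STR r3, [12] → M[12]=12
halt.

24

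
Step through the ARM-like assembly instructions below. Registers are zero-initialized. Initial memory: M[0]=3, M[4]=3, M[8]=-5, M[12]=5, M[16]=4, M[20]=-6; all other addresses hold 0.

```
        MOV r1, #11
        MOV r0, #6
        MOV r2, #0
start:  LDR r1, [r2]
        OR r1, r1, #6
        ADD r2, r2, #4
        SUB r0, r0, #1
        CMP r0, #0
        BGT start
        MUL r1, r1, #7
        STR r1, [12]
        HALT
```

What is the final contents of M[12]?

-14

after MOV r1, #11: r1=11
after MOV r0, #6: r0=6
after MOV r2, #0: r2=0
after LDR r1, [r2]: r1=M[0]=3
after OR r1, r1, #6: r1=3|6=7
after ADD r2, r2, #4: r2=0+4=4
after SUB r0, r0, #1: r0=6-1=5
CMP r0, #0  (cmp 5,0)
BGT start: taken
after LDR r1, [r2]: r1=M[4]=3
after OR r1, r1, #6: r1=3|6=7
after ADD r2, r2, #4: r2=4+4=8
after SUB r0, r0, #1: r0=5-1=4
CMP r0, #0  (cmp 4,0)
BGT start: taken
after LDR r1, [r2]: r1=M[8]=-5
after OR r1, r1, #6: r1=(-5)|6=-1
after ADD r2, r2, #4: r2=8+4=12
after SUB r0, r0, #1: r0=4-1=3
CMP r0, #0  (cmp 3,0)
BGT start: taken
after LDR r1, [r2]: r1=M[12]=5
after OR r1, r1, #6: r1=5|6=7
after ADD r2, r2, #4: r2=12+4=16
after SUB r0, r0, #1: r0=3-1=2
CMP r0, #0  (cmp 2,0)
BGT start: taken
after LDR r1, [r2]: r1=M[16]=4
after OR r1, r1, #6: r1=4|6=6
after ADD r2, r2, #4: r2=16+4=20
after SUB r0, r0, #1: r0=2-1=1
CMP r0, #0  (cmp 1,0)
BGT start: taken
after LDR r1, [r2]: r1=M[20]=-6
after OR r1, r1, #6: r1=(-6)|6=-2
after ADD r2, r2, #4: r2=20+4=24
after SUB r0, r0, #1: r0=1-1=0
CMP r0, #0  (cmp 0,0)
BGT start: not taken
after MUL r1, r1, #7: r1=(-2)*7=-14
STR r1, [12] → M[12]=-14
halt.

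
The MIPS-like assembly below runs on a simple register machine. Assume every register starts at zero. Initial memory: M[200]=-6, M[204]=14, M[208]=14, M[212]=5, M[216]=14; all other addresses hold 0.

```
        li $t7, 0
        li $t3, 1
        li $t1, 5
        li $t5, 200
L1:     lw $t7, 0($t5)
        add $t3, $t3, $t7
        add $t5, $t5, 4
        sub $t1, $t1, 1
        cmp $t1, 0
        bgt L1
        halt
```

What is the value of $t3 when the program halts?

42

$t7=0
$t3=1
$t1=5
$t5=200
$t7=M[200]=-6
$t3=1+(-6)=-5
$t5=200+4=204
$t1=5-1=4
cmp $t1, 0  (cmp 4,0)
bgt L1: taken
$t7=M[204]=14
$t3=(-5)+14=9
$t5=204+4=208
$t1=4-1=3
cmp $t1, 0  (cmp 3,0)
bgt L1: taken
$t7=M[208]=14
$t3=9+14=23
$t5=208+4=212
$t1=3-1=2
cmp $t1, 0  (cmp 2,0)
bgt L1: taken
$t7=M[212]=5
$t3=23+5=28
$t5=212+4=216
$t1=2-1=1
cmp $t1, 0  (cmp 1,0)
bgt L1: taken
$t7=M[216]=14
$t3=28+14=42
$t5=216+4=220
$t1=1-1=0
cmp $t1, 0  (cmp 0,0)
bgt L1: not taken
halt.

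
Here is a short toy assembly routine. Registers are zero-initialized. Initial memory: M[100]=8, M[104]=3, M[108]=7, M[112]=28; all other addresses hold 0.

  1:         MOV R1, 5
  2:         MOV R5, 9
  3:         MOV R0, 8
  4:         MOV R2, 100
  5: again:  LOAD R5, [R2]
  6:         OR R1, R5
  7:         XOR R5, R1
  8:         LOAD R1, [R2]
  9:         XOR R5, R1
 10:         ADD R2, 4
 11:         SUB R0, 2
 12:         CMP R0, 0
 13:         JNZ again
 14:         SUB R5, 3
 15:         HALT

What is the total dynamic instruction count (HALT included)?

42

after MOV R1, 5: R1=5
after MOV R5, 9: R5=9
after MOV R0, 8: R0=8
after MOV R2, 100: R2=100
after LOAD R5, [R2]: R5=M[100]=8
after OR R1, R5: R1=5|8=13
after XOR R5, R1: R5=8^13=5
after LOAD R1, [R2]: R1=M[100]=8
after XOR R5, R1: R5=5^8=13
after ADD R2, 4: R2=100+4=104
after SUB R0, 2: R0=8-2=6
CMP R0, 0  (cmp 6,0)
JNZ again: taken
after LOAD R5, [R2]: R5=M[104]=3
after OR R1, R5: R1=8|3=11
after XOR R5, R1: R5=3^11=8
after LOAD R1, [R2]: R1=M[104]=3
after XOR R5, R1: R5=8^3=11
after ADD R2, 4: R2=104+4=108
after SUB R0, 2: R0=6-2=4
CMP R0, 0  (cmp 4,0)
JNZ again: taken
after LOAD R5, [R2]: R5=M[108]=7
after OR R1, R5: R1=3|7=7
after XOR R5, R1: R5=7^7=0
after LOAD R1, [R2]: R1=M[108]=7
after XOR R5, R1: R5=0^7=7
after ADD R2, 4: R2=108+4=112
after SUB R0, 2: R0=4-2=2
CMP R0, 0  (cmp 2,0)
JNZ again: taken
after LOAD R5, [R2]: R5=M[112]=28
after OR R1, R5: R1=7|28=31
after XOR R5, R1: R5=28^31=3
after LOAD R1, [R2]: R1=M[112]=28
after XOR R5, R1: R5=3^28=31
after ADD R2, 4: R2=112+4=116
after SUB R0, 2: R0=2-2=0
CMP R0, 0  (cmp 0,0)
JNZ again: not taken
after SUB R5, 3: R5=31-3=28
halt.
Total executed instructions: 42.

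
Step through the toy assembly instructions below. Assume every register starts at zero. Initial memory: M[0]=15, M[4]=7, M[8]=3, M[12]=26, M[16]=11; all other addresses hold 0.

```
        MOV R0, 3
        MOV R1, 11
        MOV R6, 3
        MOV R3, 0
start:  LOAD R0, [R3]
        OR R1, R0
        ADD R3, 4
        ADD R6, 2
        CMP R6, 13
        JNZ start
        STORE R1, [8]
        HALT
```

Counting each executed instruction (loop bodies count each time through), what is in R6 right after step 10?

5

R0=3
R1=11
R6=3
R3=0
R0=M[0]=15
R1=11|15=15
R3=0+4=4
R6=3+2=5
CMP R6, 13  (cmp 5,13)
JNZ start: taken
After step 10: R6 = 5.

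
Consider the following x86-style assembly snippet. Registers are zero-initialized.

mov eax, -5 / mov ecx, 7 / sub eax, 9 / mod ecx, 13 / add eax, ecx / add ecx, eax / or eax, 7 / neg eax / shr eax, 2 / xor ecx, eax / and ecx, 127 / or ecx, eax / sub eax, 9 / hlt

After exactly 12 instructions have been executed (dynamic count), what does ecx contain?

eax=-5
ecx=7
eax=(-5)-9=-14
ecx=7%13=7
eax=(-14)+7=-7
ecx=7+(-7)=0
eax=(-7)|7=-1
eax=-(-1)=1
eax=1>>2=0
ecx=0^0=0
ecx=0&127=0
ecx=0|0=0
After step 12: ecx = 0.

0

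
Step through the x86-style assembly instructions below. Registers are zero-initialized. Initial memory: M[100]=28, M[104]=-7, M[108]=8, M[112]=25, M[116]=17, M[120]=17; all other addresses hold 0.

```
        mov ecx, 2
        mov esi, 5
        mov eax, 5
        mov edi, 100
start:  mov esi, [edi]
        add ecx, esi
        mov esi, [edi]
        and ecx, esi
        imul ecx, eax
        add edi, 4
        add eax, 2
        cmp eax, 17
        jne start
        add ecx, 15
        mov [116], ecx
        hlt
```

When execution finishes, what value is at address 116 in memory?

30

after mov ecx, 2: ecx=2
after mov esi, 5: esi=5
after mov eax, 5: eax=5
after mov edi, 100: edi=100
after mov esi, [edi]: esi=M[100]=28
after add ecx, esi: ecx=2+28=30
after mov esi, [edi]: esi=M[100]=28
after and ecx, esi: ecx=30&28=28
after imul ecx, eax: ecx=28*5=140
after add edi, 4: edi=100+4=104
after add eax, 2: eax=5+2=7
cmp eax, 17  (cmp 7,17)
jne start: taken
after mov esi, [edi]: esi=M[104]=-7
after add ecx, esi: ecx=140+(-7)=133
after mov esi, [edi]: esi=M[104]=-7
after and ecx, esi: ecx=133&(-7)=129
after imul ecx, eax: ecx=129*7=903
after add edi, 4: edi=104+4=108
after add eax, 2: eax=7+2=9
cmp eax, 17  (cmp 9,17)
jne start: taken
after mov esi, [edi]: esi=M[108]=8
after add ecx, esi: ecx=903+8=911
after mov esi, [edi]: esi=M[108]=8
after and ecx, esi: ecx=911&8=8
after imul ecx, eax: ecx=8*9=72
after add edi, 4: edi=108+4=112
after add eax, 2: eax=9+2=11
cmp eax, 17  (cmp 11,17)
jne start: taken
after mov esi, [edi]: esi=M[112]=25
after add ecx, esi: ecx=72+25=97
after mov esi, [edi]: esi=M[112]=25
after and ecx, esi: ecx=97&25=1
after imul ecx, eax: ecx=1*11=11
after add edi, 4: edi=112+4=116
after add eax, 2: eax=11+2=13
cmp eax, 17  (cmp 13,17)
jne start: taken
after mov esi, [edi]: esi=M[116]=17
after add ecx, esi: ecx=11+17=28
after mov esi, [edi]: esi=M[116]=17
after and ecx, esi: ecx=28&17=16
after imul ecx, eax: ecx=16*13=208
after add edi, 4: edi=116+4=120
after add eax, 2: eax=13+2=15
cmp eax, 17  (cmp 15,17)
jne start: taken
after mov esi, [edi]: esi=M[120]=17
after add ecx, esi: ecx=208+17=225
after mov esi, [edi]: esi=M[120]=17
after and ecx, esi: ecx=225&17=1
after imul ecx, eax: ecx=1*15=15
after add edi, 4: edi=120+4=124
after add eax, 2: eax=15+2=17
cmp eax, 17  (cmp 17,17)
jne start: not taken
after add ecx, 15: ecx=15+15=30
mov [116], ecx → M[116]=30
halt.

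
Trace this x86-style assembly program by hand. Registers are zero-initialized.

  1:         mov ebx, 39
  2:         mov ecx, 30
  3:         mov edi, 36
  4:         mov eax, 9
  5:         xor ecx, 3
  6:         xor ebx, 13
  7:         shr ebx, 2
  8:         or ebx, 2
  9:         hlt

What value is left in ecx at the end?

29

mov ebx, 39 → ebx=39
mov ecx, 30 → ecx=30
mov edi, 36 → edi=36
mov eax, 9 → eax=9
xor ecx, 3 → ecx=30^3=29
xor ebx, 13 → ebx=39^13=42
shr ebx, 2 → ebx=42>>2=10
or ebx, 2 → ebx=10|2=10
halt.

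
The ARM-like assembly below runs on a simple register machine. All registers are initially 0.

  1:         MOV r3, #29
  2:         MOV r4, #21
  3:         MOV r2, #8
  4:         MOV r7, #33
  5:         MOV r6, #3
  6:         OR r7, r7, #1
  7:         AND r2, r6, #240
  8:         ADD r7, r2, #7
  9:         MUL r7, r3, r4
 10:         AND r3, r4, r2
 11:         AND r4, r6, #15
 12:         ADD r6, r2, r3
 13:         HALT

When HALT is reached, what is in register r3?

0

r3=29
r4=21
r2=8
r7=33
r6=3
r7=33|1=33
r2=3&240=0
r7=0+7=7
r7=29*21=609
r3=21&0=0
r4=3&15=3
r6=0+0=0
halt.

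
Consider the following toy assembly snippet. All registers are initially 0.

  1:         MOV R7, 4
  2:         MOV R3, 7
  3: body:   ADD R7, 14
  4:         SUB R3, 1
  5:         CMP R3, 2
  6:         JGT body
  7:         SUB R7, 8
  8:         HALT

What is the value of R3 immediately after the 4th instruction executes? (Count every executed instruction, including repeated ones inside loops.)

after MOV R7, 4: R7=4
after MOV R3, 7: R3=7
after ADD R7, 14: R7=4+14=18
after SUB R3, 1: R3=7-1=6
After step 4: R3 = 6.

6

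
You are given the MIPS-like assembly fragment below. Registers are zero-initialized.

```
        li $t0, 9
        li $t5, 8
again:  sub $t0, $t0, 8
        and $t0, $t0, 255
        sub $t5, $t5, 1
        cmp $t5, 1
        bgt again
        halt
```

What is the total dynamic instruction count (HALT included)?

38

after li $t0, 9: $t0=9
after li $t5, 8: $t5=8
after sub $t0, $t0, 8: $t0=9-8=1
after and $t0, $t0, 255: $t0=1&255=1
after sub $t5, $t5, 1: $t5=8-1=7
cmp $t5, 1  (cmp 7,1)
bgt again: taken
after sub $t0, $t0, 8: $t0=1-8=-7
after and $t0, $t0, 255: $t0=(-7)&255=249
after sub $t5, $t5, 1: $t5=7-1=6
cmp $t5, 1  (cmp 6,1)
bgt again: taken
after sub $t0, $t0, 8: $t0=249-8=241
after and $t0, $t0, 255: $t0=241&255=241
after sub $t5, $t5, 1: $t5=6-1=5
cmp $t5, 1  (cmp 5,1)
bgt again: taken
after sub $t0, $t0, 8: $t0=241-8=233
after and $t0, $t0, 255: $t0=233&255=233
after sub $t5, $t5, 1: $t5=5-1=4
cmp $t5, 1  (cmp 4,1)
bgt again: taken
after sub $t0, $t0, 8: $t0=233-8=225
after and $t0, $t0, 255: $t0=225&255=225
after sub $t5, $t5, 1: $t5=4-1=3
cmp $t5, 1  (cmp 3,1)
bgt again: taken
after sub $t0, $t0, 8: $t0=225-8=217
after and $t0, $t0, 255: $t0=217&255=217
after sub $t5, $t5, 1: $t5=3-1=2
cmp $t5, 1  (cmp 2,1)
bgt again: taken
after sub $t0, $t0, 8: $t0=217-8=209
after and $t0, $t0, 255: $t0=209&255=209
after sub $t5, $t5, 1: $t5=2-1=1
cmp $t5, 1  (cmp 1,1)
bgt again: not taken
halt.
Total executed instructions: 38.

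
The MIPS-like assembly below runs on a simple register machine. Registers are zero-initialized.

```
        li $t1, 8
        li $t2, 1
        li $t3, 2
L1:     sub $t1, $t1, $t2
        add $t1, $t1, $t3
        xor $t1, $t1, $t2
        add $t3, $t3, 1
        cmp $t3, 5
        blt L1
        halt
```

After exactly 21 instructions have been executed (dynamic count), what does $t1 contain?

li $t1, 8 → $t1=8
li $t2, 1 → $t2=1
li $t3, 2 → $t3=2
sub $t1, $t1, $t2 → $t1=8-1=7
add $t1, $t1, $t3 → $t1=7+2=9
xor $t1, $t1, $t2 → $t1=9^1=8
add $t3, $t3, 1 → $t3=2+1=3
cmp $t3, 5  (cmp 3,5)
blt L1: taken
sub $t1, $t1, $t2 → $t1=8-1=7
add $t1, $t1, $t3 → $t1=7+3=10
xor $t1, $t1, $t2 → $t1=10^1=11
add $t3, $t3, 1 → $t3=3+1=4
cmp $t3, 5  (cmp 4,5)
blt L1: taken
sub $t1, $t1, $t2 → $t1=11-1=10
add $t1, $t1, $t3 → $t1=10+4=14
xor $t1, $t1, $t2 → $t1=14^1=15
add $t3, $t3, 1 → $t3=4+1=5
cmp $t3, 5  (cmp 5,5)
blt L1: not taken
After step 21: $t1 = 15.

15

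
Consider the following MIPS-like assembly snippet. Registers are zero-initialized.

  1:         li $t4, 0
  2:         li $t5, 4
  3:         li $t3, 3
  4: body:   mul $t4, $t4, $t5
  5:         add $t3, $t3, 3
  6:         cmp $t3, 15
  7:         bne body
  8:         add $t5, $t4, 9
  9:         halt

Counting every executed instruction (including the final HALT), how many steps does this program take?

21

after li $t4, 0: $t4=0
after li $t5, 4: $t5=4
after li $t3, 3: $t3=3
after mul $t4, $t4, $t5: $t4=0*4=0
after add $t3, $t3, 3: $t3=3+3=6
cmp $t3, 15  (cmp 6,15)
bne body: taken
after mul $t4, $t4, $t5: $t4=0*4=0
after add $t3, $t3, 3: $t3=6+3=9
cmp $t3, 15  (cmp 9,15)
bne body: taken
after mul $t4, $t4, $t5: $t4=0*4=0
after add $t3, $t3, 3: $t3=9+3=12
cmp $t3, 15  (cmp 12,15)
bne body: taken
after mul $t4, $t4, $t5: $t4=0*4=0
after add $t3, $t3, 3: $t3=12+3=15
cmp $t3, 15  (cmp 15,15)
bne body: not taken
after add $t5, $t4, 9: $t5=0+9=9
halt.
Total executed instructions: 21.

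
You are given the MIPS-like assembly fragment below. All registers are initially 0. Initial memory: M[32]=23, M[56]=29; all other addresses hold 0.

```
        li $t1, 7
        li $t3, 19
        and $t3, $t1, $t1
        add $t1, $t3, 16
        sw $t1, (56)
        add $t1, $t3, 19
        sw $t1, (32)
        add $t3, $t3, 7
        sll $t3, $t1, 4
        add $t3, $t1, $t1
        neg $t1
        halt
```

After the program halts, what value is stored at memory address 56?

23

after li $t1, 7: $t1=7
after li $t3, 19: $t3=19
after and $t3, $t1, $t1: $t3=7&7=7
after add $t1, $t3, 16: $t1=7+16=23
sw $t1, (56) → M[56]=23
after add $t1, $t3, 19: $t1=7+19=26
sw $t1, (32) → M[32]=26
after add $t3, $t3, 7: $t3=7+7=14
after sll $t3, $t1, 4: $t3=26<<4=416
after add $t3, $t1, $t1: $t3=26+26=52
after neg $t1: $t1=-(26)=-26
halt.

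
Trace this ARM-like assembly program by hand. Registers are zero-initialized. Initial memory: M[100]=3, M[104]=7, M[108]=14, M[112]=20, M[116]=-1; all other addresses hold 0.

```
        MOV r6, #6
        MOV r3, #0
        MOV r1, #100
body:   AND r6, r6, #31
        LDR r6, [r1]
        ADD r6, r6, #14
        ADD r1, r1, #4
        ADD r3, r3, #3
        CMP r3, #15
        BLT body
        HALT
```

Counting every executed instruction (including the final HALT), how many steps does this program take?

39

after MOV r6, #6: r6=6
after MOV r3, #0: r3=0
after MOV r1, #100: r1=100
after AND r6, r6, #31: r6=6&31=6
after LDR r6, [r1]: r6=M[100]=3
after ADD r6, r6, #14: r6=3+14=17
after ADD r1, r1, #4: r1=100+4=104
after ADD r3, r3, #3: r3=0+3=3
CMP r3, #15  (cmp 3,15)
BLT body: taken
after AND r6, r6, #31: r6=17&31=17
after LDR r6, [r1]: r6=M[104]=7
after ADD r6, r6, #14: r6=7+14=21
after ADD r1, r1, #4: r1=104+4=108
after ADD r3, r3, #3: r3=3+3=6
CMP r3, #15  (cmp 6,15)
BLT body: taken
after AND r6, r6, #31: r6=21&31=21
after LDR r6, [r1]: r6=M[108]=14
after ADD r6, r6, #14: r6=14+14=28
after ADD r1, r1, #4: r1=108+4=112
after ADD r3, r3, #3: r3=6+3=9
CMP r3, #15  (cmp 9,15)
BLT body: taken
after AND r6, r6, #31: r6=28&31=28
after LDR r6, [r1]: r6=M[112]=20
after ADD r6, r6, #14: r6=20+14=34
after ADD r1, r1, #4: r1=112+4=116
after ADD r3, r3, #3: r3=9+3=12
CMP r3, #15  (cmp 12,15)
BLT body: taken
after AND r6, r6, #31: r6=34&31=2
after LDR r6, [r1]: r6=M[116]=-1
after ADD r6, r6, #14: r6=(-1)+14=13
after ADD r1, r1, #4: r1=116+4=120
after ADD r3, r3, #3: r3=12+3=15
CMP r3, #15  (cmp 15,15)
BLT body: not taken
halt.
Total executed instructions: 39.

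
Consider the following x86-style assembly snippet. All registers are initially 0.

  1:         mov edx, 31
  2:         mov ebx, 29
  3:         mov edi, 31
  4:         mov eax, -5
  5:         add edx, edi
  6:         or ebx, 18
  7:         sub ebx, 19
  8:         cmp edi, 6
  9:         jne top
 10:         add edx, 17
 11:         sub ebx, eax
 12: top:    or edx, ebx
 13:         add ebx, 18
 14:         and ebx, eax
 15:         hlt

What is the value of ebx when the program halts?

mov edx, 31 → edx=31
mov ebx, 29 → ebx=29
mov edi, 31 → edi=31
mov eax, -5 → eax=-5
add edx, edi → edx=31+31=62
or ebx, 18 → ebx=29|18=31
sub ebx, 19 → ebx=31-19=12
cmp edi, 6  (cmp 31,6)
jne top: taken
or edx, ebx → edx=62|12=62
add ebx, 18 → ebx=12+18=30
and ebx, eax → ebx=30&(-5)=26
halt.

26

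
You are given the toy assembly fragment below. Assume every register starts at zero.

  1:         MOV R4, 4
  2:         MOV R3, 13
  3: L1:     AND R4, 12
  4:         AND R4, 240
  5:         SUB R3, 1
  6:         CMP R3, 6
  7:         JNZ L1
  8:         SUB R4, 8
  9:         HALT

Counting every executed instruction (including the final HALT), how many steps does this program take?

39

after MOV R4, 4: R4=4
after MOV R3, 13: R3=13
after AND R4, 12: R4=4&12=4
after AND R4, 240: R4=4&240=0
after SUB R3, 1: R3=13-1=12
CMP R3, 6  (cmp 12,6)
JNZ L1: taken
after AND R4, 12: R4=0&12=0
after AND R4, 240: R4=0&240=0
after SUB R3, 1: R3=12-1=11
CMP R3, 6  (cmp 11,6)
JNZ L1: taken
after AND R4, 12: R4=0&12=0
after AND R4, 240: R4=0&240=0
after SUB R3, 1: R3=11-1=10
CMP R3, 6  (cmp 10,6)
JNZ L1: taken
after AND R4, 12: R4=0&12=0
after AND R4, 240: R4=0&240=0
after SUB R3, 1: R3=10-1=9
CMP R3, 6  (cmp 9,6)
JNZ L1: taken
after AND R4, 12: R4=0&12=0
after AND R4, 240: R4=0&240=0
after SUB R3, 1: R3=9-1=8
CMP R3, 6  (cmp 8,6)
JNZ L1: taken
after AND R4, 12: R4=0&12=0
after AND R4, 240: R4=0&240=0
after SUB R3, 1: R3=8-1=7
CMP R3, 6  (cmp 7,6)
JNZ L1: taken
after AND R4, 12: R4=0&12=0
after AND R4, 240: R4=0&240=0
after SUB R3, 1: R3=7-1=6
CMP R3, 6  (cmp 6,6)
JNZ L1: not taken
after SUB R4, 8: R4=0-8=-8
halt.
Total executed instructions: 39.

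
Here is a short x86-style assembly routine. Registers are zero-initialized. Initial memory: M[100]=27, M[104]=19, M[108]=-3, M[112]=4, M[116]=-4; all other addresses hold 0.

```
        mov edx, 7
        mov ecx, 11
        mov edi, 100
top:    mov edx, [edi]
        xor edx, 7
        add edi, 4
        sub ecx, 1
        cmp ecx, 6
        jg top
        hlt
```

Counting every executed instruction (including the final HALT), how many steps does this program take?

edx=7
ecx=11
edi=100
edx=M[100]=27
edx=27^7=28
edi=100+4=104
ecx=11-1=10
cmp ecx, 6  (cmp 10,6)
jg top: taken
edx=M[104]=19
edx=19^7=20
edi=104+4=108
ecx=10-1=9
cmp ecx, 6  (cmp 9,6)
jg top: taken
edx=M[108]=-3
edx=(-3)^7=-6
edi=108+4=112
ecx=9-1=8
cmp ecx, 6  (cmp 8,6)
jg top: taken
edx=M[112]=4
edx=4^7=3
edi=112+4=116
ecx=8-1=7
cmp ecx, 6  (cmp 7,6)
jg top: taken
edx=M[116]=-4
edx=(-4)^7=-5
edi=116+4=120
ecx=7-1=6
cmp ecx, 6  (cmp 6,6)
jg top: not taken
halt.
Total executed instructions: 34.

34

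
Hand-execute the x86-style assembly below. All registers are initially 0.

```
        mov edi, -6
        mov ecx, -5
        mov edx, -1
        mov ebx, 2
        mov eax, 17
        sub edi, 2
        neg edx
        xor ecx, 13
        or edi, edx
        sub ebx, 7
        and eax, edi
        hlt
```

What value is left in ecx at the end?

-10

after mov edi, -6: edi=-6
after mov ecx, -5: ecx=-5
after mov edx, -1: edx=-1
after mov ebx, 2: ebx=2
after mov eax, 17: eax=17
after sub edi, 2: edi=(-6)-2=-8
after neg edx: edx=-(-1)=1
after xor ecx, 13: ecx=(-5)^13=-10
after or edi, edx: edi=(-8)|1=-7
after sub ebx, 7: ebx=2-7=-5
after and eax, edi: eax=17&(-7)=17
halt.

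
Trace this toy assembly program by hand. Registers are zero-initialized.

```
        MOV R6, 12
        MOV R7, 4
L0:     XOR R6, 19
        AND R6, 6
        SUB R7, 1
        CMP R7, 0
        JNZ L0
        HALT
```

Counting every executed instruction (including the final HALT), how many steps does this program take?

R6=12
R7=4
R6=12^19=31
R6=31&6=6
R7=4-1=3
CMP R7, 0  (cmp 3,0)
JNZ L0: taken
R6=6^19=21
R6=21&6=4
R7=3-1=2
CMP R7, 0  (cmp 2,0)
JNZ L0: taken
R6=4^19=23
R6=23&6=6
R7=2-1=1
CMP R7, 0  (cmp 1,0)
JNZ L0: taken
R6=6^19=21
R6=21&6=4
R7=1-1=0
CMP R7, 0  (cmp 0,0)
JNZ L0: not taken
halt.
Total executed instructions: 23.

23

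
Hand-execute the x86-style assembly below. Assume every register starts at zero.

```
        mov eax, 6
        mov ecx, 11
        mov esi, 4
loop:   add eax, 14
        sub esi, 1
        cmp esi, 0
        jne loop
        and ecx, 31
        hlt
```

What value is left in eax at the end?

62

eax=6
ecx=11
esi=4
eax=6+14=20
esi=4-1=3
cmp esi, 0  (cmp 3,0)
jne loop: taken
eax=20+14=34
esi=3-1=2
cmp esi, 0  (cmp 2,0)
jne loop: taken
eax=34+14=48
esi=2-1=1
cmp esi, 0  (cmp 1,0)
jne loop: taken
eax=48+14=62
esi=1-1=0
cmp esi, 0  (cmp 0,0)
jne loop: not taken
ecx=11&31=11
halt.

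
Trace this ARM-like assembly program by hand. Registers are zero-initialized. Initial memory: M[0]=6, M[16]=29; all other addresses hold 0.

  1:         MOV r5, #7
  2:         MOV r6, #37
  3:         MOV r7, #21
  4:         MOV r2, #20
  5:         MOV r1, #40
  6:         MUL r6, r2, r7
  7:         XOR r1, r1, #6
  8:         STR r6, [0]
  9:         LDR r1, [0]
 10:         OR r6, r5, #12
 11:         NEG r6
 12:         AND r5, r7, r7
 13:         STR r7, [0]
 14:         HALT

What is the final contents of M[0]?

r5=7
r6=37
r7=21
r2=20
r1=40
r6=20*21=420
r1=40^6=46
STR r6, [0] → M[0]=420
r1=M[0]=420
r6=7|12=15
r6=-(15)=-15
r5=21&21=21
STR r7, [0] → M[0]=21
halt.

21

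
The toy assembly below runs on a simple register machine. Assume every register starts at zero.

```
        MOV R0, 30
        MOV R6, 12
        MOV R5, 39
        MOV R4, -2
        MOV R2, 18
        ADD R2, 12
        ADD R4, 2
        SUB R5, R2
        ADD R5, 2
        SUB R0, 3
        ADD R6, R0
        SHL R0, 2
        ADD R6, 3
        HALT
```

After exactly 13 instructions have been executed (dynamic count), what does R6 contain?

R0=30
R6=12
R5=39
R4=-2
R2=18
R2=18+12=30
R4=(-2)+2=0
R5=39-30=9
R5=9+2=11
R0=30-3=27
R6=12+27=39
R0=27<<2=108
R6=39+3=42
After step 13: R6 = 42.

42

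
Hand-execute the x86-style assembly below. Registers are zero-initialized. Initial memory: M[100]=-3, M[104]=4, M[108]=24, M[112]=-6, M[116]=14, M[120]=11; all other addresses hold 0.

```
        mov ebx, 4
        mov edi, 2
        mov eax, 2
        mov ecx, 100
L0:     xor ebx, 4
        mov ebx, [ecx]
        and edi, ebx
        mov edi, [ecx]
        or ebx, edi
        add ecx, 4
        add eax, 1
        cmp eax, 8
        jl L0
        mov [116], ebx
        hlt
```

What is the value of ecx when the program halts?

124

after mov ebx, 4: ebx=4
after mov edi, 2: edi=2
after mov eax, 2: eax=2
after mov ecx, 100: ecx=100
after xor ebx, 4: ebx=4^4=0
after mov ebx, [ecx]: ebx=M[100]=-3
after and edi, ebx: edi=2&(-3)=0
after mov edi, [ecx]: edi=M[100]=-3
after or ebx, edi: ebx=(-3)|(-3)=-3
after add ecx, 4: ecx=100+4=104
after add eax, 1: eax=2+1=3
cmp eax, 8  (cmp 3,8)
jl L0: taken
after xor ebx, 4: ebx=(-3)^4=-7
after mov ebx, [ecx]: ebx=M[104]=4
after and edi, ebx: edi=(-3)&4=4
after mov edi, [ecx]: edi=M[104]=4
after or ebx, edi: ebx=4|4=4
after add ecx, 4: ecx=104+4=108
after add eax, 1: eax=3+1=4
cmp eax, 8  (cmp 4,8)
jl L0: taken
after xor ebx, 4: ebx=4^4=0
after mov ebx, [ecx]: ebx=M[108]=24
after and edi, ebx: edi=4&24=0
after mov edi, [ecx]: edi=M[108]=24
after or ebx, edi: ebx=24|24=24
after add ecx, 4: ecx=108+4=112
after add eax, 1: eax=4+1=5
cmp eax, 8  (cmp 5,8)
jl L0: taken
after xor ebx, 4: ebx=24^4=28
after mov ebx, [ecx]: ebx=M[112]=-6
after and edi, ebx: edi=24&(-6)=24
after mov edi, [ecx]: edi=M[112]=-6
after or ebx, edi: ebx=(-6)|(-6)=-6
after add ecx, 4: ecx=112+4=116
after add eax, 1: eax=5+1=6
cmp eax, 8  (cmp 6,8)
jl L0: taken
after xor ebx, 4: ebx=(-6)^4=-2
after mov ebx, [ecx]: ebx=M[116]=14
after and edi, ebx: edi=(-6)&14=10
after mov edi, [ecx]: edi=M[116]=14
after or ebx, edi: ebx=14|14=14
after add ecx, 4: ecx=116+4=120
after add eax, 1: eax=6+1=7
cmp eax, 8  (cmp 7,8)
jl L0: taken
after xor ebx, 4: ebx=14^4=10
after mov ebx, [ecx]: ebx=M[120]=11
after and edi, ebx: edi=14&11=10
after mov edi, [ecx]: edi=M[120]=11
after or ebx, edi: ebx=11|11=11
after add ecx, 4: ecx=120+4=124
after add eax, 1: eax=7+1=8
cmp eax, 8  (cmp 8,8)
jl L0: not taken
mov [116], ebx → M[116]=11
halt.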